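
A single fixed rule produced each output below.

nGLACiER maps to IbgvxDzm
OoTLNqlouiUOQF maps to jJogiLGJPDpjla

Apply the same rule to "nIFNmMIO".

Looking at the pairs, the operation is to shift every letter 5 places backward in the alphabet (wrapping around), then flip the case of every letter.
"nIFNmMIO" → "iDAIhHDJ" → "IdaiHhdj".

IdaiHhdj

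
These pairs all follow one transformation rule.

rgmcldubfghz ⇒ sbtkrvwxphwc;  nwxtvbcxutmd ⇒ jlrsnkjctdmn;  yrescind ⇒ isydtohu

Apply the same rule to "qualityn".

The rule is to move the first 3 characters to the end (rotate left by 3), then shift every letter 10 places backward in the alphabet (wrapping around).
"qualityn" → "litynqua" → "byjodgkq".

byjodgkq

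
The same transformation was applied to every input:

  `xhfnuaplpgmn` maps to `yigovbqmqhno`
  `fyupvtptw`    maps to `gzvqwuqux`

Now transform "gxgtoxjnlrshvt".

hyhupykomstiwu

Rule — shift every letter 1 place forward in the alphabet (wrapping around).
Doing the same to "gxgtoxjnlrshvt": "hyhupykomstiwu".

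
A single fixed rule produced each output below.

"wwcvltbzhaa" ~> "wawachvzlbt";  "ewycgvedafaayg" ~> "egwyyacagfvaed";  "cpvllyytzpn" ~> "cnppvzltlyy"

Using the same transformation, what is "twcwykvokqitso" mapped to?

What's happening: take characters alternately from the front and the back (1st, last, 2nd, 2nd-last, ...).
"twcwykvokqitso" → "towsctwiyqkkvo".

towsctwiyqkkvo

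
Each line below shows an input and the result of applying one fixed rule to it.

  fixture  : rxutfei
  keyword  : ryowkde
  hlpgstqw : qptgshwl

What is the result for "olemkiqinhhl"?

What's happening: take characters alternately from the front and the back (1st, last, 2nd, 2nd-last, ...), then move the first 3 characters to the end (rotate left by 3).
"olemkiqinhhl" → "ollhehmnkiiq" → "hehmnkiiqoll".
(Check on "fixture": → "feirxut" → "rxutfei" ✓)

hehmnkiiqoll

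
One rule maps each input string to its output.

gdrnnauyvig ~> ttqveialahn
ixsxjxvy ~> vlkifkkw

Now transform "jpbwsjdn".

Looking at the pairs, the operation is to shift every letter 13 places forward in the alphabet (wrapping around) — i.e. ROT13, then take characters alternately from the front and the back (1st, last, 2nd, 2nd-last, ...).
Doing the same to "jpbwsjdn": "wacqowjf".

wacqowjf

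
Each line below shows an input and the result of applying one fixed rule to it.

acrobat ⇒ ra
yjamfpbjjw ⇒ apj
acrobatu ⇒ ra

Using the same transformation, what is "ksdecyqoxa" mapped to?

What's happening: keep one character in every 3, starting at position 3 (positions 3rd, 6th, 9th, ...).
"ksdecyqoxa" → "dyx".

dyx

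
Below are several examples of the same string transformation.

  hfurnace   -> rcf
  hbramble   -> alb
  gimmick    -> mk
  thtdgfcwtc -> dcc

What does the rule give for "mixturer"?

tei

In each case the input is transformed by: move the first 2 characters to the end (rotate left by 2), then keep one character in every 3, starting at position 2 (positions 2nd, 5th, 8th, ...).
Working it through for "mixturer": intermediate "xturermi", final "tei".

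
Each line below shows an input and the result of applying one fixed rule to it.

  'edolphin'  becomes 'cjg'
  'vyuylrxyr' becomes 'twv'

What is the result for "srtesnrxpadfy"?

qcpyw

In each case the input is transformed by: keep one character in every 3, starting at position 1 (positions 1st, 4th, 7th, ...), then shift every letter 2 places backward in the alphabet (wrapping around).
For "srtesnrxpadfy" the result is "qcpyw".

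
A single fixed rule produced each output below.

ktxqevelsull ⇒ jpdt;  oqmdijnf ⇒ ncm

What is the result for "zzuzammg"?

yyl

Looking at the pairs, the operation is to shift every letter 1 place backward in the alphabet (wrapping around), then keep one character in every 3, starting at position 1 (positions 1st, 4th, 7th, ...).
On "zzuzammg" that produces "yyl".
(Check on "oqmdijnf": → "nplchime" → "ncm" ✓)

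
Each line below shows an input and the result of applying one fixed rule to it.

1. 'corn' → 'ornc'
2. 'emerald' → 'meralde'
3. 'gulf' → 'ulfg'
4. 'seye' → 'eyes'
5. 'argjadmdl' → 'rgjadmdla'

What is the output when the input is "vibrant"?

The transformation: move the first character to the end.
So "vibrant" becomes "ibrantv".

ibrantv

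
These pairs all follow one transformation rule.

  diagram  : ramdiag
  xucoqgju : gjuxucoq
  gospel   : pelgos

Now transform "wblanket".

ketwblan

The rule is to move the last 3 characters to the front (rotate right by 3).
"wblanket" → "ketwblan".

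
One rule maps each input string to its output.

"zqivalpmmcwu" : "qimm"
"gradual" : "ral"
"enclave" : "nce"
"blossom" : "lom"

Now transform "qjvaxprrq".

Each output is the input with this applied: swap each adjacent pair of characters (1↔2, 3↔4, ...), then keep one character in every 3, starting at position 1 (positions 1st, 4th, 7th, ...).
On "qjvaxprrq": the first step gives "jqavpxrrq", and the second then gives "jvr".

jvr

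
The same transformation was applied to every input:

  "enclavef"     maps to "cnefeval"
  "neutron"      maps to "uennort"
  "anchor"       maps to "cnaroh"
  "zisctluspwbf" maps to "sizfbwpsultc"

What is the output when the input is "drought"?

ordthgu

The rule is to reverse the string, then move the last 3 characters to the front (rotate right by 3).
Starting from "drought": after the first operation, "thguord"; after the second, "ordthgu".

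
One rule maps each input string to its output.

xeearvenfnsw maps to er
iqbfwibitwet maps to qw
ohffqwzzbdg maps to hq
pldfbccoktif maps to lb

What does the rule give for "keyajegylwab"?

ej

Looking at the pairs, the operation is to keep one character in every 3, starting at position 2 (positions 2nd, 5th, 8th, ...), then delete the last 2 characters.
Starting from "keyajegylwab": after the first operation, "ejya"; after the second, "ej".
(Check on "ohffqwzzbdg": → "hqzg" → "hq" ✓)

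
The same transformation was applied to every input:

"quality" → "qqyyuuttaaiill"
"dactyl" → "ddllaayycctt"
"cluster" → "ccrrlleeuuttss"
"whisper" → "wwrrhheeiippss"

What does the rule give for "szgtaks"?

Looking at the pairs, the operation is to take characters alternately from the front and the back (1st, last, 2nd, 2nd-last, ...), then double every character.
For "szgtaks" the result is "sssszzkkggaatt".

sssszzkkggaatt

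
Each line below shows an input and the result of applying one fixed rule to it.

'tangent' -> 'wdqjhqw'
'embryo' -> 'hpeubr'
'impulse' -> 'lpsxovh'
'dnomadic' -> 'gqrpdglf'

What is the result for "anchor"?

The rule is to shift every letter 3 places forward in the alphabet (wrapping around).
"anchor" → "dqfkru".

dqfkru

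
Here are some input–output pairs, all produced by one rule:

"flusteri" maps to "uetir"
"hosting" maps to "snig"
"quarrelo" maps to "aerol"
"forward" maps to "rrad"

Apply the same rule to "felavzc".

lzvc

In each case the input is transformed by: swap each adjacent pair of characters (1↔2, 3↔4, ...), then delete the first 3 characters.
"felavzc" → "efalzvc" → "lzvc".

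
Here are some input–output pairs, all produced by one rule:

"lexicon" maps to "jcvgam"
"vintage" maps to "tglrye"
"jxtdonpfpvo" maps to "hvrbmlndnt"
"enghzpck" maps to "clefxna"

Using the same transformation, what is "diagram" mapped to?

bgyepy

Rule — delete the last character, then shift every letter 2 places backward in the alphabet (wrapping around).
Starting from "diagram": after the first operation, "diagra"; after the second, "bgyepy".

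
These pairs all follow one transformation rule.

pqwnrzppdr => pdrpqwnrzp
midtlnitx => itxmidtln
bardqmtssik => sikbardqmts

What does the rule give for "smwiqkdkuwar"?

warsmwiqkdku

The rule is to move the last 3 characters to the front (rotate right by 3).
Applying that to "smwiqkdkuwar" gives "warsmwiqkdku".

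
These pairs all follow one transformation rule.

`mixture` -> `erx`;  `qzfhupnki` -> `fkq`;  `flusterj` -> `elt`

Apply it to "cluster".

Looking at the pairs, the operation is to sort the characters into alphabetical order, then keep one character in every 3, starting at position 1 (positions 1st, 4th, 7th, ...).
Starting from "cluster": after the first operation, "celrstu"; after the second, "cru".

cru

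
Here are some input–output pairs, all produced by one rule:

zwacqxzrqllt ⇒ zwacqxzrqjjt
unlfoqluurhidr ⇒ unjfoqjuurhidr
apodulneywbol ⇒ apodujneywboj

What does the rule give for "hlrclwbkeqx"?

hjrcjwbkeqx

Each output is the input with this applied: replace every "l" with "j".
Doing the same to "hlrclwbkeqx": "hjrcjwbkeqx".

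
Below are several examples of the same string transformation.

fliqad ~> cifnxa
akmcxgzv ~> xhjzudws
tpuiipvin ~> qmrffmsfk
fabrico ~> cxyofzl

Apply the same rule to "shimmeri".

The pattern: shift every letter 3 places backward in the alphabet (wrapping around).
"shimmeri" → "pefjjbof".

pefjjbof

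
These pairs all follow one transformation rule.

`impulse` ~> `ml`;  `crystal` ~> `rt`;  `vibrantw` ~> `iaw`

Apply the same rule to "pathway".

The pattern: keep one character in every 3, starting at position 2 (positions 2nd, 5th, 8th, ...).
So "pathway" becomes "aw".

aw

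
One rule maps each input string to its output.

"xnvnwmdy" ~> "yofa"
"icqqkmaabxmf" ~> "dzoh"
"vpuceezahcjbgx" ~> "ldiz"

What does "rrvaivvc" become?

kxxe

Looking at the pairs, the operation is to shift every letter 2 places forward in the alphabet (wrapping around), then keep only the last 4 characters.
Starting from "rrvaivvc": after the first operation, "ttxckxxe"; after the second, "kxxe".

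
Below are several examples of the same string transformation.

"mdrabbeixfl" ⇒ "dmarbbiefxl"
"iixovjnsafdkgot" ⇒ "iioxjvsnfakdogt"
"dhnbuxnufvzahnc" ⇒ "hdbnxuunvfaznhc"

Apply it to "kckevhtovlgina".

The pattern: swap each adjacent pair of characters (1↔2, 3↔4, ...).
Applying that to "kckevhtovlgina" gives "ckekhvotlvigan".

ckekhvotlvigan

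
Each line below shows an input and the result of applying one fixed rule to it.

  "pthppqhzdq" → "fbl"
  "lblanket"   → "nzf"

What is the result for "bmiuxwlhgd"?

yjt

The rule is to keep one character in every 3, starting at position 2 (positions 2nd, 5th, 8th, ...), then shift every letter 12 places forward in the alphabet (wrapping around).
Starting from "bmiuxwlhgd": after the first operation, "mxh"; after the second, "yjt".
(Check on "pthppqhzdq": → "tpz" → "fbl" ✓)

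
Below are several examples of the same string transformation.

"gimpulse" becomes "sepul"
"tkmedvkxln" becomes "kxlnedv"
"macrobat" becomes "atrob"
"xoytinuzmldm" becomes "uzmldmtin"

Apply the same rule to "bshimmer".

erimm

The transformation: delete the first 3 characters, then move the first 3 characters to the end (rotate left by 3).
For "bshimmer", step one produces "immer"; step two turns that into "erimm".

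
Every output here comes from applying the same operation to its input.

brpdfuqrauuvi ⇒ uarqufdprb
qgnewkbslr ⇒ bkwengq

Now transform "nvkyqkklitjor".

tilkkqykvn

Each output is the input with this applied: reverse the string, then delete the first 3 characters.
On "nvkyqkklitjor": the first step gives "rojtilkkqykvn", and the second then gives "tilkkqykvn".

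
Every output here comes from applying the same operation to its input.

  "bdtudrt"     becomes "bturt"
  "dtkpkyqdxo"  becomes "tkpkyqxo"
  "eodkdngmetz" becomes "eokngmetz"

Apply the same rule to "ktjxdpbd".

What's happening: remove every "d".
So "ktjxdpbd" becomes "ktjxpb".

ktjxpb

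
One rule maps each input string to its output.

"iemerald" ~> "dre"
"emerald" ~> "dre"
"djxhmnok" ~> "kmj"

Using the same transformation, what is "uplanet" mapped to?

tau

Looking at the pairs, the operation is to reverse the string, then keep one character in every 3, starting at position 1 (positions 1st, 4th, 7th, ...).
"uplanet" → "tenalpu" → "tau".
(Check on "iemerald": → "dlaremei" → "dre" ✓)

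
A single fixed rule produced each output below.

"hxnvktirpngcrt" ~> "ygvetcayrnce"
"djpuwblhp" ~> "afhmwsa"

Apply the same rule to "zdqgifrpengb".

brtqcapyrm

What's happening: shift every letter 11 places forward in the alphabet (wrapping around), then delete the first 2 characters.
"zdqgifrpengb" → "kobrtqcapyrm" → "brtqcapyrm".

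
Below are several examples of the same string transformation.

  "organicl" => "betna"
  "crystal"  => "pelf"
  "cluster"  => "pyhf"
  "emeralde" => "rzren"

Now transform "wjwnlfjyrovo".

Each output is the input with this applied: shift every letter 13 places forward in the alphabet (wrapping around) — i.e. ROT13, then delete the last 3 characters.
Working it through for "wjwnlfjyrovo": intermediate "jwjayswlebib", final "jwjayswle".

jwjayswle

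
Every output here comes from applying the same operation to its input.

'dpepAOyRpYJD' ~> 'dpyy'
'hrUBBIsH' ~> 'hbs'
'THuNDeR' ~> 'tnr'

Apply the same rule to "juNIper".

What's happening: keep one character in every 3, starting at position 1 (positions 1st, 4th, 7th, ...), then convert every letter to lowercase.
Working it through for "juNIper": intermediate "jIr", final "jir".

jir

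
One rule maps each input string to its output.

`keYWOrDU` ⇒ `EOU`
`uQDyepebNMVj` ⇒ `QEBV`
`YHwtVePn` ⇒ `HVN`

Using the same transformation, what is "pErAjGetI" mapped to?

Looking at the pairs, the operation is to keep one character in every 3, starting at position 2 (positions 2nd, 5th, 8th, ...), then convert every letter to uppercase.
"pErAjGetI" → "Ejt" → "EJT".

EJT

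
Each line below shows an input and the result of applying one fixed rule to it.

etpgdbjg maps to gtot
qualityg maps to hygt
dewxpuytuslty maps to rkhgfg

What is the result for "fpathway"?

cgjl

Looking at the pairs, the operation is to keep every other character starting from the second (positions 2nd, 4th, 6th, ...), then shift every letter 13 places forward in the alphabet (wrapping around) — i.e. ROT13.
So "fpathway" becomes "cgjl".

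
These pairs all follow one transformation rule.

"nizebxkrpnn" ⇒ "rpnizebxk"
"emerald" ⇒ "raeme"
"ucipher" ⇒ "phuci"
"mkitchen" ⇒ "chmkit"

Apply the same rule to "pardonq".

dopar

The pattern: delete the last 2 characters, then move the last 2 characters to the front (rotate right by 2).
Working it through for "pardonq": intermediate "pardo", final "dopar".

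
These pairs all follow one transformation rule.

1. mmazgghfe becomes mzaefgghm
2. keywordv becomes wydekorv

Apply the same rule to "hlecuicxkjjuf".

Each output is the input with this applied: sort the characters into alphabetical order, then move the last 2 characters to the front (rotate right by 2).
On "hlecuicxkjjuf" that produces "uxccefhijjklu".

uxccefhijjklu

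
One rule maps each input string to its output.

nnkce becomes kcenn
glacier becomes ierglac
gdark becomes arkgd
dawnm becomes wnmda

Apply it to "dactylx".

Each output is the input with this applied: move the last 3 characters to the front (rotate right by 3).
So "dactylx" becomes "ylxdact".

ylxdact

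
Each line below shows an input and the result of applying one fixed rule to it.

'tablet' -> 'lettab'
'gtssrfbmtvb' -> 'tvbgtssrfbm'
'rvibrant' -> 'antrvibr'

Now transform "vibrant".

In each case the input is transformed by: move the last 3 characters to the front (rotate right by 3).
For "vibrant" the result is "antvibr".

antvibr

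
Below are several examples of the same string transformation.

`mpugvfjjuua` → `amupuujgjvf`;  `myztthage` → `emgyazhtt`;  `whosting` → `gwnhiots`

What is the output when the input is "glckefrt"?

The rule is to reverse the string, then take characters alternately from the front and the back (1st, last, 2nd, 2nd-last, ...).
"glckefrt" → "trfekclg" → "tgrlfcek".

tgrlfcek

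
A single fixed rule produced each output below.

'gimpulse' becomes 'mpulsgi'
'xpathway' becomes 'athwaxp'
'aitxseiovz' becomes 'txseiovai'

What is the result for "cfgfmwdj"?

gfmwdcf

Each output is the input with this applied: delete the last character, then move the first 2 characters to the end (rotate left by 2).
On "cfgfmwdj": the first step gives "cfgfmwd", and the second then gives "gfmwdcf".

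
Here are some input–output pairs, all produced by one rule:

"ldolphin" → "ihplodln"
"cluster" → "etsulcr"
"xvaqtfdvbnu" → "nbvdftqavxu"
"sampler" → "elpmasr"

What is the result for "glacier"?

The transformation: reverse the string, then move the first character to the end.
Applying both steps to "glacier": "reicalg", then "eicalgr".

eicalgr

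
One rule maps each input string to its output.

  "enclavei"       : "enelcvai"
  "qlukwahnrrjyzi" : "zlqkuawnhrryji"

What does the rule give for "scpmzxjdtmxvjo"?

Rule — swap each adjacent pair of characters (1↔2, 3↔4, ...), then move the last character to the front.
"scpmzxjdtmxvjo" → "csmpxzdjmtvxoj" → "jcsmpxzdjmtvxo".

jcsmpxzdjmtvxo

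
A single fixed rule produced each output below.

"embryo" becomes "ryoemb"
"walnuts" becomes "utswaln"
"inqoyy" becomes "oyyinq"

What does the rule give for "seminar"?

narsemi

The transformation: move the last 3 characters to the front (rotate right by 3).
"seminar" → "narsemi".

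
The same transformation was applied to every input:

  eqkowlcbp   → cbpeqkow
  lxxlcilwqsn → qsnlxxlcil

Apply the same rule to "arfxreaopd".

opdarfxre

Looking at the pairs, the operation is to move the last 3 characters to the front (rotate right by 3), then delete the last character.
Applying both steps to "arfxreaopd": "opdarfxrea", then "opdarfxre".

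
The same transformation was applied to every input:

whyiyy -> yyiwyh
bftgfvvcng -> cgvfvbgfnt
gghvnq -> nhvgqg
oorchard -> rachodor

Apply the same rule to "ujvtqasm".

The pattern: take characters alternately from the front and the back (1st, last, 2nd, 2nd-last, ...), then swap the front and back halves of the string.
On "ujvtqasm": the first step gives "umjsvatq", and the second then gives "vatqumjs".
(Check on "whyiyy": → "wyhyyi" → "yyiwyh" ✓)

vatqumjs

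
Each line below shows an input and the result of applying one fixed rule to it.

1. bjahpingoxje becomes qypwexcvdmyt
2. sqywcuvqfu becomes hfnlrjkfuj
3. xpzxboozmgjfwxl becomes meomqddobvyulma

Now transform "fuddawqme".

ujssplfbt

Looking at the pairs, the operation is to shift every letter 11 places backward in the alphabet (wrapping around).
Applying that to "fuddawqme" gives "ujssplfbt".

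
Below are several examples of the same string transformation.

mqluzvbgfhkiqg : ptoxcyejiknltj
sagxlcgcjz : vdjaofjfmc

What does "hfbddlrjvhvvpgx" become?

kieggoumykyysja

The rule is to shift every letter 3 places forward in the alphabet (wrapping around).
For "hfbddlrjvhvvpgx" the result is "kieggoumykyysja".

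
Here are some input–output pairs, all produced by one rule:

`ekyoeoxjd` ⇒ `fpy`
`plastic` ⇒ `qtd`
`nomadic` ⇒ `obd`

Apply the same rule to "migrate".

The rule is to keep one character in every 3, starting at position 1 (positions 1st, 4th, 7th, ...), then shift every letter 1 place forward in the alphabet (wrapping around).
Working it through for "migrate": intermediate "mre", final "nsf".

nsf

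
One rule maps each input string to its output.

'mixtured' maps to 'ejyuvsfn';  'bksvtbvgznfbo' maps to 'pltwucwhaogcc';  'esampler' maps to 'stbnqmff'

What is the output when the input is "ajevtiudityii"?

Each output is the input with this applied: swap the first and last characters, then shift every letter 1 place forward in the alphabet (wrapping around).
"ajevtiudityii" → "jkfwujvejuzjb".
(Check on "mixtured": → "dixturem" → "ejyuvsfn" ✓)

jkfwujvejuzjb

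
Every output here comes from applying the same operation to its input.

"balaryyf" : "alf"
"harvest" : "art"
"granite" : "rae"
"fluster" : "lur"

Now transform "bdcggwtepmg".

dcep

The rule is to swap each adjacent pair of characters (1↔2, 3↔4, ...), then keep one character in every 3, starting at position 1 (positions 1st, 4th, 7th, ...).
On "bdcggwtepmg": the first step gives "dbgcwgetmpg", and the second then gives "dcep".
(Check on "harvest": → "ahvrset" → "art" ✓)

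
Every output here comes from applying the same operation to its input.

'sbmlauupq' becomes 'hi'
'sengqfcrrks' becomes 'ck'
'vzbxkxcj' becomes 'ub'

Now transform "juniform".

The rule is to shift every letter 8 places backward in the alphabet (wrapping around), then keep only the last 2 characters.
"juniform" → "bmfaxgje" → "je".

je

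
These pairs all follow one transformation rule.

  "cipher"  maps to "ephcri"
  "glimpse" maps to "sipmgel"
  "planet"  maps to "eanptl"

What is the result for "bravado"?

The rule is to take characters alternately from the front and the back (1st, last, 2nd, 2nd-last, ...), then move the first 3 characters to the end (rotate left by 3).
For "bravado", step one produces "bordaav"; step two turns that into "daavbor".
(Check on "cipher": → "crieph" → "ephcri" ✓)

daavbor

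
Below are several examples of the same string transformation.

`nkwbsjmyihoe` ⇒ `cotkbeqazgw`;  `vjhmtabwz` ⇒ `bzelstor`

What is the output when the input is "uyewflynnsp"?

qwoxdqffkh

What's happening: delete the first character, then shift every letter 8 places backward in the alphabet (wrapping around).
For "uyewflynnsp", step one produces "yewflynnsp"; step two turns that into "qwoxdqffkh".
(Check on "vjhmtabwz": → "jhmtabwz" → "bzelstor" ✓)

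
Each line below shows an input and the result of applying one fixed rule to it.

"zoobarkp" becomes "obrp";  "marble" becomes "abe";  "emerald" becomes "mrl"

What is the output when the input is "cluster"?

lse

What's happening: keep every other character starting from the second (positions 2nd, 4th, 6th, ...).
So "cluster" becomes "lse".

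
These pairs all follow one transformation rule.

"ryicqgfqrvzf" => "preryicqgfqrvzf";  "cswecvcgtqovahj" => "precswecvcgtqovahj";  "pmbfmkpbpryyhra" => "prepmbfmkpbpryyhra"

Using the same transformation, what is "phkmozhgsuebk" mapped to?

In each case the input is transformed by: prepend "pre".
For "phkmozhgsuebk" the result is "prephkmozhgsuebk".

prephkmozhgsuebk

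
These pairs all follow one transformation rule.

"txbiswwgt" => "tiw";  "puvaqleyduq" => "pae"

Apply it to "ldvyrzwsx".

What's happening: delete the last 2 characters, then keep one character in every 3, starting at position 1 (positions 1st, 4th, 7th, ...).
"ldvyrzwsx" → "ldvyrzw" → "lyw".

lyw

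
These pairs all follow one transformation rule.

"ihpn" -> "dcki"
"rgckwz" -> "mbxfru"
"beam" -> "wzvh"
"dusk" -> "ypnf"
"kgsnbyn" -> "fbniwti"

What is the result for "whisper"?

rcdnkzm

The rule is to shift every letter 5 places backward in the alphabet (wrapping around).
For "whisper" the result is "rcdnkzm".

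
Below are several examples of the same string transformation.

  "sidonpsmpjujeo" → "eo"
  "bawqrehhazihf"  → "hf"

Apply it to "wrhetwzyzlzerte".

Rule — keep only the last 2 characters.
"wrhetwzyzlzerte" → "te".

te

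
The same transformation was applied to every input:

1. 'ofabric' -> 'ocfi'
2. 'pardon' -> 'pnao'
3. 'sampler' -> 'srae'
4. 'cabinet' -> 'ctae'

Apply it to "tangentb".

Looking at the pairs, the operation is to take characters alternately from the front and the back (1st, last, 2nd, 2nd-last, ...), then keep only the first 4 characters.
For "tangentb", step one produces "tbatnnge"; step two turns that into "tbat".

tbat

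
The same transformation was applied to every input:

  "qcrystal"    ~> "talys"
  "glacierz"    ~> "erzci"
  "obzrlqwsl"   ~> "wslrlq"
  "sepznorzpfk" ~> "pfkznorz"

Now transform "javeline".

ineel

What's happening: delete the first 3 characters, then move the last 3 characters to the front (rotate right by 3).
"javeline" → "eline" → "ineel".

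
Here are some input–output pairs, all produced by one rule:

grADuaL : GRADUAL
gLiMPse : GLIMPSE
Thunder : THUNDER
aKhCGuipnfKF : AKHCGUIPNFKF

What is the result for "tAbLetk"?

TABLETK

The rule is to convert every letter to uppercase.
So "tAbLetk" becomes "TABLETK".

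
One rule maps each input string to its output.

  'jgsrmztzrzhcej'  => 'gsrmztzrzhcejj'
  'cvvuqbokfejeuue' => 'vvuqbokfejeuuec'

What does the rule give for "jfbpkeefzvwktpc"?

The rule is to move the first character to the end.
On "jfbpkeefzvwktpc" that produces "fbpkeefzvwktpcj".

fbpkeefzvwktpcj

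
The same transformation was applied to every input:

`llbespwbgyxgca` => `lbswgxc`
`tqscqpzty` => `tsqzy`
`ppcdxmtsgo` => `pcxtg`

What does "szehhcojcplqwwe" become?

sehoclwe

In each case the input is transformed by: keep every other character starting from the first (positions 1st, 3rd, 5th, ...).
On "szehhcojcplqwwe" that produces "sehoclwe".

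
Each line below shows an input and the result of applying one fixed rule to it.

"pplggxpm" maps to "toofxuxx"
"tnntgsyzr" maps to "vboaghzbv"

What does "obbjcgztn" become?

jrkohbvwj

Looking at the pairs, the operation is to shift every letter 8 places forward in the alphabet (wrapping around), then move the first 2 characters to the end (rotate left by 2).
Working it through for "obbjcgztn": intermediate "wjjrkohbv", final "jrkohbvwj".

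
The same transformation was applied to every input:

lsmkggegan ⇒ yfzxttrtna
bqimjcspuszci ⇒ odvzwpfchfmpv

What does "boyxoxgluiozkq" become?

Looking at the pairs, the operation is to shift every letter 13 places forward in the alphabet (wrapping around) — i.e. ROT13.
So "boyxoxgluiozkq" becomes "oblkbktyhvbmxd".

oblkbktyhvbmxd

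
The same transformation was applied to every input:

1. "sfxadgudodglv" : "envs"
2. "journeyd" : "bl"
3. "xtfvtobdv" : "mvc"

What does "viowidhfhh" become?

vko

The pattern: keep one character in every 3, starting at position 3 (positions 3rd, 6th, 9th, ...), then shift every letter 7 places forward in the alphabet (wrapping around).
On "viowidhfhh" that produces "vko".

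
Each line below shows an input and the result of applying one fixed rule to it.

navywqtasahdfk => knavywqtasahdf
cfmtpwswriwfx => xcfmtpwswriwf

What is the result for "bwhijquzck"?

What's happening: move the last character to the front.
"bwhijquzck" → "kbwhijquzc".

kbwhijquzc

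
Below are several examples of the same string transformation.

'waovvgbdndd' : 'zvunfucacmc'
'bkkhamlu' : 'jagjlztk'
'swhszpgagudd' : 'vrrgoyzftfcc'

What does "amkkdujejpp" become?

lzjjtcdioio

Each output is the input with this applied: shift every letter 1 place backward in the alphabet (wrapping around), then swap each adjacent pair of characters (1↔2, 3↔4, ...).
Working it through for "amkkdujejpp": intermediate "zljjctidioo", final "lzjjtcdioio".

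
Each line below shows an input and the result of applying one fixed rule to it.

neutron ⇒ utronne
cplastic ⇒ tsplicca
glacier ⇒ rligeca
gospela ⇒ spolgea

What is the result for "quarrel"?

urrqlea

In each case the input is transformed by: sort the characters into reverse alphabetical order.
So "quarrel" becomes "urrqlea".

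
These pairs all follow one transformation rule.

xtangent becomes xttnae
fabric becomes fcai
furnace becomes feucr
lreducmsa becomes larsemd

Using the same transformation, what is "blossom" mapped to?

bmloo

The rule is to take characters alternately from the front and the back (1st, last, 2nd, 2nd-last, ...), then delete the last 2 characters.
On "blossom": the first step gives "bmlooss", and the second then gives "bmloo".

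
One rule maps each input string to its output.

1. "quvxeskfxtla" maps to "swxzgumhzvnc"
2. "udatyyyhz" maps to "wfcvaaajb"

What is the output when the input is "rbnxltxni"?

What's happening: shift every letter 2 places forward in the alphabet (wrapping around).
Doing the same to "rbnxltxni": "tdpznvzpk".

tdpznvzpk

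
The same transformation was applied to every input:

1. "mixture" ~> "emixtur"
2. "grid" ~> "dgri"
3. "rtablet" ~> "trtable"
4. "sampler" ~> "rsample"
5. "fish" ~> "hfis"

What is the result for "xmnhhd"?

Rule — move the last character to the front.
On "xmnhhd" that produces "dxmnhh".

dxmnhh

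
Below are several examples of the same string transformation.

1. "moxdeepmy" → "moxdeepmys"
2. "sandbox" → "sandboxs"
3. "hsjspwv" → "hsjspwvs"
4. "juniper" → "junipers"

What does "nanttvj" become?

Looking at the pairs, the operation is to append "s".
Doing the same to "nanttvj": "nanttvjs".

nanttvjs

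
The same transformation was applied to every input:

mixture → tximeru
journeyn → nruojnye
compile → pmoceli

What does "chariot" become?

rahctoi

In each case the input is transformed by: reverse the string, then move the first 3 characters to the end (rotate left by 3).
"chariot" → "toirahc" → "rahctoi".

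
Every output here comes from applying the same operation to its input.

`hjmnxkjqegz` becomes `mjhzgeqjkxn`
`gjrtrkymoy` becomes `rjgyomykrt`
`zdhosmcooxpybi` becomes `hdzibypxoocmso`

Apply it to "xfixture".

ifxerutx

Rule — reverse the string, then move the last 3 characters to the front (rotate right by 3).
"xfixture" → "erutxifx" → "ifxerutx".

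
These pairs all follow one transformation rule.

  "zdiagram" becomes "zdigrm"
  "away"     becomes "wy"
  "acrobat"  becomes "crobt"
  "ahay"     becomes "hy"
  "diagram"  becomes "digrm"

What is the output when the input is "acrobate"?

crobte

The pattern: remove every "a".
For "acrobate" the result is "crobte".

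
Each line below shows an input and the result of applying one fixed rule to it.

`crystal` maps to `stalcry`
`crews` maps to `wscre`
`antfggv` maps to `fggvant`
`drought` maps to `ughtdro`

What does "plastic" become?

sticpla

The transformation: move the first 3 characters to the end (rotate left by 3).
So "plastic" becomes "sticpla".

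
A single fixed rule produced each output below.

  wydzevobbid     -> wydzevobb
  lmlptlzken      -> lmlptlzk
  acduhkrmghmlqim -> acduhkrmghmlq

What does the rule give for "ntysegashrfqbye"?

What's happening: delete the last 2 characters.
For "ntysegashrfqbye" the result is "ntysegashrfqb".

ntysegashrfqb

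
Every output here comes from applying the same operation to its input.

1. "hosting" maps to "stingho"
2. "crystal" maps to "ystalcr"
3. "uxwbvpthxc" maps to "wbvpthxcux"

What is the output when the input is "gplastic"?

The rule is to move the first 2 characters to the end (rotate left by 2).
For "gplastic" the result is "lasticgp".

lasticgp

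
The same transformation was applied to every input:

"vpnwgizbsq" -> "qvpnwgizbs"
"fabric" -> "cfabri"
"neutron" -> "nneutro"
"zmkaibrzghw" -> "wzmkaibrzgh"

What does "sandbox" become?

xsandbo

The transformation: move the last character to the front.
So "sandbox" becomes "xsandbo".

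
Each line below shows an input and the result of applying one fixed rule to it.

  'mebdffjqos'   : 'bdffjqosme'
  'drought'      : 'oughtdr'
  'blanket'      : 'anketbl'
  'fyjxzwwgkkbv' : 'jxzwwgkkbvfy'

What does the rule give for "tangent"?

ngentta

The rule is to move the first 2 characters to the end (rotate left by 2).
So "tangent" becomes "ngentta".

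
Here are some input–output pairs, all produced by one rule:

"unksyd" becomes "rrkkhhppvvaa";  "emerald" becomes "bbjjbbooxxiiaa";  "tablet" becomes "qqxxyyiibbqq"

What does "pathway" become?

Rule — double every character, then shift every letter 3 places backward in the alphabet (wrapping around).
Applying both steps to "pathway": "ppaatthhwwaayy", then "mmxxqqeettxxvv".

mmxxqqeettxxvv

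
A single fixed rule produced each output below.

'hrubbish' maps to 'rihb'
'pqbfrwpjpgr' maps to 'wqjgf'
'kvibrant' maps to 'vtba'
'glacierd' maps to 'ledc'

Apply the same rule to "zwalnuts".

The rule is to keep every other character starting from the second (positions 2nd, 4th, 6th, ...), then sort the characters into reverse alphabetical order.
For "zwalnuts" the result is "wusl".

wusl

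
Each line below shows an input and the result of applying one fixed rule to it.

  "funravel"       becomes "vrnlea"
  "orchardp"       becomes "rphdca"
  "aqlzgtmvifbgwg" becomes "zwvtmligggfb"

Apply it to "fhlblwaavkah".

Rule — delete the first 2 characters, then sort the characters into reverse alphabetical order.
Starting from "fhlblwaavkah": after the first operation, "lblwaavkah"; after the second, "wvllkhbaaa".

wvllkhbaaa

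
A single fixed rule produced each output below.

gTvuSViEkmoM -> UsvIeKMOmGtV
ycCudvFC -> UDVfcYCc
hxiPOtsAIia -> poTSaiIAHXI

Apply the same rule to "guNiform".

IFORMGUn

Each output is the input with this applied: move the first 3 characters to the end (rotate left by 3), then flip the case of every letter.
Applying both steps to "guNiform": "iformguN", then "IFORMGUn".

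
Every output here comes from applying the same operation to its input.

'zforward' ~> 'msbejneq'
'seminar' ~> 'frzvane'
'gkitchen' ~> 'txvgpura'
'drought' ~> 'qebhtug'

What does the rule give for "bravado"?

Rule — shift every letter 13 places forward in the alphabet (wrapping around) — i.e. ROT13.
Applying that to "bravado" gives "oeninqb".

oeninqb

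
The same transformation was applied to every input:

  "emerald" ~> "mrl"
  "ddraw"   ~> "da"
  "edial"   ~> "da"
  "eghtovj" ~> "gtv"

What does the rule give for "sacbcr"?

abr

Rule — keep every other character starting from the second (positions 2nd, 4th, 6th, ...).
On "sacbcr" that produces "abr".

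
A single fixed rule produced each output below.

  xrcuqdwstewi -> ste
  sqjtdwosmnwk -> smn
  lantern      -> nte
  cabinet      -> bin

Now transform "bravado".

Each output is the input with this applied: move the last 2 characters to the front (rotate right by 2), then keep only the last 3 characters.
On "bravado": the first step gives "dobrava", and the second then gives "ava".

ava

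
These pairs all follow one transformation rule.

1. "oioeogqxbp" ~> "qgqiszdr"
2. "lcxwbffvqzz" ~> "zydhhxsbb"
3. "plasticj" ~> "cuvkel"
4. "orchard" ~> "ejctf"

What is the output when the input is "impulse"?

rwnug

The rule is to delete the first 2 characters, then shift every letter 2 places forward in the alphabet (wrapping around).
On "impulse": the first step gives "pulse", and the second then gives "rwnug".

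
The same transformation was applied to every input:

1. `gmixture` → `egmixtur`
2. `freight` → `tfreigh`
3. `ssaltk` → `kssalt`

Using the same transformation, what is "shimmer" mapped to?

rshimme

The rule is to move the last character to the front.
For "shimmer" the result is "rshimme".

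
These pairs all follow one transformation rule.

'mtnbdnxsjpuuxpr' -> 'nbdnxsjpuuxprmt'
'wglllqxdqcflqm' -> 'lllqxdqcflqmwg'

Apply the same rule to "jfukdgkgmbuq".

ukdgkgmbuqjf

The pattern: move the first 2 characters to the end (rotate left by 2).
For "jfukdgkgmbuq" the result is "ukdgkgmbuqjf".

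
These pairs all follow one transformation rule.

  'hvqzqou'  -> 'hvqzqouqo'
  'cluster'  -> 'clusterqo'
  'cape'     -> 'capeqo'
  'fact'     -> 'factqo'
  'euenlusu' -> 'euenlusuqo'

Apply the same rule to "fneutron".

Each output is the input with this applied: append "qo".
So "fneutron" becomes "fneutronqo".

fneutronqo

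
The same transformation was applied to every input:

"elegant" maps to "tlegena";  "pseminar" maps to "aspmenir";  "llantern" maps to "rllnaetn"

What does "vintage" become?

Rule — swap each adjacent pair of characters (1↔2, 3↔4, ...), then move the last character to the front.
Working it through for "vintage": intermediate "ivtngae", final "eivtnga".

eivtnga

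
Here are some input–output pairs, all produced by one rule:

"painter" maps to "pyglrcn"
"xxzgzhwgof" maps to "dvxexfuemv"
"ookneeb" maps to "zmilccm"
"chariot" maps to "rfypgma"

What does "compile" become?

The transformation: swap the first and last characters, then shift every letter 2 places backward in the alphabet (wrapping around).
"compile" → "eompilc" → "cmkngja".

cmkngja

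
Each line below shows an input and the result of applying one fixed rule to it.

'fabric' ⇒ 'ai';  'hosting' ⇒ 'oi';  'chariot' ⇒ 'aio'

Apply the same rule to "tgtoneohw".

Each output is the input with this applied: keep only the vowels.
Applying that to "tgtoneohw" gives "oeo".

oeo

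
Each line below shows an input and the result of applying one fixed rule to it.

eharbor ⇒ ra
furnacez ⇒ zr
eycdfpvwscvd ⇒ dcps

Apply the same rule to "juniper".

rn

Rule — move the last 3 characters to the front (rotate right by 3), then keep one character in every 3, starting at position 3 (positions 3rd, 6th, 9th, ...).
Starting from "juniper": after the first operation, "perjuni"; after the second, "rn".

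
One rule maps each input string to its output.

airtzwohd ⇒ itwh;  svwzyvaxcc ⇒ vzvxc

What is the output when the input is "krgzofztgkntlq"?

Looking at the pairs, the operation is to keep every other character starting from the second (positions 2nd, 4th, 6th, ...).
"krgzofztgkntlq" → "rzftktq".

rzftktq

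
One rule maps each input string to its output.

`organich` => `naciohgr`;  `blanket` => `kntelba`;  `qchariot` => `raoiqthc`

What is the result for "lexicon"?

cinoelx

The transformation: move the first 3 characters to the end (rotate left by 3), then swap each adjacent pair of characters (1↔2, 3↔4, ...).
For "lexicon", step one produces "iconlex"; step two turns that into "cinoelx".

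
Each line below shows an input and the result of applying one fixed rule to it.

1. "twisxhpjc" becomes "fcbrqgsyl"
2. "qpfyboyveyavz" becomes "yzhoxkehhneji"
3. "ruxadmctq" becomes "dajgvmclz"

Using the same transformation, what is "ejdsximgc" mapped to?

snbmrgpvl

The transformation: shift every letter 9 places forward in the alphabet (wrapping around), then swap each adjacent pair of characters (1↔2, 3↔4, ...).
"ejdsximgc" → "nsmbgrvpl" → "snbmrgpvl".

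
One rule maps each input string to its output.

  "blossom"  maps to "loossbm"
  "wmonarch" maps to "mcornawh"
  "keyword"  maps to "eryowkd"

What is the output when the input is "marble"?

Looking at the pairs, the operation is to take characters alternately from the front and the back (1st, last, 2nd, 2nd-last, ...), then move the first 2 characters to the end (rotate left by 2).
Working it through for "marble": intermediate "mealrb", final "alrbme".

alrbme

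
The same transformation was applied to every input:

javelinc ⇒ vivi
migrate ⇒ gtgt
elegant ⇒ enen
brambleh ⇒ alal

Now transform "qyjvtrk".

jrjr

The transformation: keep one character in every 3, starting at position 3 (positions 3rd, 6th, 9th, ...), then write the whole string twice.
Doing the same to "qyjvtrk": "jrjr".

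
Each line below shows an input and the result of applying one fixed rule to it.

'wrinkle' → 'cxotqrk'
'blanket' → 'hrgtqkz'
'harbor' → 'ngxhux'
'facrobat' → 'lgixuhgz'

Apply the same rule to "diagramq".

The pattern: shift every letter 6 places forward in the alphabet (wrapping around).
Doing the same to "diagramq": "jogmxgsw".

jogmxgsw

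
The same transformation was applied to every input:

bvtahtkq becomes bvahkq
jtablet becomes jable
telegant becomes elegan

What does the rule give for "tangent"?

angen

What's happening: remove every "t".
So "tangent" becomes "angen".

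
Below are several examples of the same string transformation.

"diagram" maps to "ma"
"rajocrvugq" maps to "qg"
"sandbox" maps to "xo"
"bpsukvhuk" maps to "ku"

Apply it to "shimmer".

The transformation: reverse the string, then keep only the first 2 characters.
On "shimmer": the first step gives "remmihs", and the second then gives "re".
(Check on "bpsukvhuk": → "kuhvkuspb" → "ku" ✓)

re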